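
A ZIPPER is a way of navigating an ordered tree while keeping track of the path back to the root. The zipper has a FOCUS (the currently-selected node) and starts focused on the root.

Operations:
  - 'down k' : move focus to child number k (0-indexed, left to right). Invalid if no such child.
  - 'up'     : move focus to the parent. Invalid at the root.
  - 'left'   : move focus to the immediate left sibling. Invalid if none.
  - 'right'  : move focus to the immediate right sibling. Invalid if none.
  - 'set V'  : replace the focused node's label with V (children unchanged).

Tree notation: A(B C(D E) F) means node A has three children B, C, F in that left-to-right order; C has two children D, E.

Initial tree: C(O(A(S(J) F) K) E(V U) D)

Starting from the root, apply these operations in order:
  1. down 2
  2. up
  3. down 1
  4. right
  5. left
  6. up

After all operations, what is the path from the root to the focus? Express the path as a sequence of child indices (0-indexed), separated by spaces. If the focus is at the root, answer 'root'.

Step 1 (down 2): focus=D path=2 depth=1 children=[] left=['O', 'E'] right=[] parent=C
Step 2 (up): focus=C path=root depth=0 children=['O', 'E', 'D'] (at root)
Step 3 (down 1): focus=E path=1 depth=1 children=['V', 'U'] left=['O'] right=['D'] parent=C
Step 4 (right): focus=D path=2 depth=1 children=[] left=['O', 'E'] right=[] parent=C
Step 5 (left): focus=E path=1 depth=1 children=['V', 'U'] left=['O'] right=['D'] parent=C
Step 6 (up): focus=C path=root depth=0 children=['O', 'E', 'D'] (at root)

Answer: root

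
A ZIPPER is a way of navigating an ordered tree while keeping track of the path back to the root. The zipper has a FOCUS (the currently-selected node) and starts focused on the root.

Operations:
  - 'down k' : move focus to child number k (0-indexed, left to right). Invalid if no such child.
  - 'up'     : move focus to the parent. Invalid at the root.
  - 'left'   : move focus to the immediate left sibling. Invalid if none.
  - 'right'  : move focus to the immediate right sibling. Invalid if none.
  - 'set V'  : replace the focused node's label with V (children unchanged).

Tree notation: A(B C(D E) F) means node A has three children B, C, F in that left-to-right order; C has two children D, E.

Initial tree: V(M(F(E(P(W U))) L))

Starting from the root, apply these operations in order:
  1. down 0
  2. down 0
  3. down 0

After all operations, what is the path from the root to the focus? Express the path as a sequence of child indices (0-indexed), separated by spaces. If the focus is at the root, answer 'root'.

Answer: 0 0 0

Derivation:
Step 1 (down 0): focus=M path=0 depth=1 children=['F', 'L'] left=[] right=[] parent=V
Step 2 (down 0): focus=F path=0/0 depth=2 children=['E'] left=[] right=['L'] parent=M
Step 3 (down 0): focus=E path=0/0/0 depth=3 children=['P'] left=[] right=[] parent=F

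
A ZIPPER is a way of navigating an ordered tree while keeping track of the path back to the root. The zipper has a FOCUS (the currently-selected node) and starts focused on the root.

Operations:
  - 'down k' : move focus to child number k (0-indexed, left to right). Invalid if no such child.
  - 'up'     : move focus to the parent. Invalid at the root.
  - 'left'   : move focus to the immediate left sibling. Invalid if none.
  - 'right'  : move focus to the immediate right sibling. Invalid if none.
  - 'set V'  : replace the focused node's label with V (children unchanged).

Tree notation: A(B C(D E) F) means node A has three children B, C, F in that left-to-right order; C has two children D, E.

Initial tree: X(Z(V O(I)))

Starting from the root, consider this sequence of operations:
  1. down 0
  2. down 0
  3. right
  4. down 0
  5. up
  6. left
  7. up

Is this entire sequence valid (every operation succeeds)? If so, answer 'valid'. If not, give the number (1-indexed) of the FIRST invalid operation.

Answer: valid

Derivation:
Step 1 (down 0): focus=Z path=0 depth=1 children=['V', 'O'] left=[] right=[] parent=X
Step 2 (down 0): focus=V path=0/0 depth=2 children=[] left=[] right=['O'] parent=Z
Step 3 (right): focus=O path=0/1 depth=2 children=['I'] left=['V'] right=[] parent=Z
Step 4 (down 0): focus=I path=0/1/0 depth=3 children=[] left=[] right=[] parent=O
Step 5 (up): focus=O path=0/1 depth=2 children=['I'] left=['V'] right=[] parent=Z
Step 6 (left): focus=V path=0/0 depth=2 children=[] left=[] right=['O'] parent=Z
Step 7 (up): focus=Z path=0 depth=1 children=['V', 'O'] left=[] right=[] parent=X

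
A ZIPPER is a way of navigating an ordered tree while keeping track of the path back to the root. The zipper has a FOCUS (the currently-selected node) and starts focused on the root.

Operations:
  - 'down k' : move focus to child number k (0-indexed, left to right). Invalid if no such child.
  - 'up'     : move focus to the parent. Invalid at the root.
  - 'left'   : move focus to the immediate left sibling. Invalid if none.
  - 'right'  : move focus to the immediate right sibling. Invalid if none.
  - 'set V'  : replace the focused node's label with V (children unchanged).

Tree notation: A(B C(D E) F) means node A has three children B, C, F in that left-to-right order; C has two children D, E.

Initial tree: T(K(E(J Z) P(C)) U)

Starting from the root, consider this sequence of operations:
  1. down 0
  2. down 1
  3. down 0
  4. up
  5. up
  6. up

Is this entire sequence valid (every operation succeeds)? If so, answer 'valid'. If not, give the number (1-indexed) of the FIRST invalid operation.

Answer: valid

Derivation:
Step 1 (down 0): focus=K path=0 depth=1 children=['E', 'P'] left=[] right=['U'] parent=T
Step 2 (down 1): focus=P path=0/1 depth=2 children=['C'] left=['E'] right=[] parent=K
Step 3 (down 0): focus=C path=0/1/0 depth=3 children=[] left=[] right=[] parent=P
Step 4 (up): focus=P path=0/1 depth=2 children=['C'] left=['E'] right=[] parent=K
Step 5 (up): focus=K path=0 depth=1 children=['E', 'P'] left=[] right=['U'] parent=T
Step 6 (up): focus=T path=root depth=0 children=['K', 'U'] (at root)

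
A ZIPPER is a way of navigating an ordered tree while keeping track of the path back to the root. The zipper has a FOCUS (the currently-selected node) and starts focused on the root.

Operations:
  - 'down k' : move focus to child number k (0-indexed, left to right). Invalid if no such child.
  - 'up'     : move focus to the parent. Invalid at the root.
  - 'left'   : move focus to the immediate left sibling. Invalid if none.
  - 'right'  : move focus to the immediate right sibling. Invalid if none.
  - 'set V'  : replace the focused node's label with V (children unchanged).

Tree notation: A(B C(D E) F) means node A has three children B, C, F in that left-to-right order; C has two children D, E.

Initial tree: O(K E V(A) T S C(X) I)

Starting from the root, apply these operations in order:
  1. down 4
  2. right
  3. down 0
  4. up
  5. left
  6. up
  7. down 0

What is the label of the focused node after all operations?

Step 1 (down 4): focus=S path=4 depth=1 children=[] left=['K', 'E', 'V', 'T'] right=['C', 'I'] parent=O
Step 2 (right): focus=C path=5 depth=1 children=['X'] left=['K', 'E', 'V', 'T', 'S'] right=['I'] parent=O
Step 3 (down 0): focus=X path=5/0 depth=2 children=[] left=[] right=[] parent=C
Step 4 (up): focus=C path=5 depth=1 children=['X'] left=['K', 'E', 'V', 'T', 'S'] right=['I'] parent=O
Step 5 (left): focus=S path=4 depth=1 children=[] left=['K', 'E', 'V', 'T'] right=['C', 'I'] parent=O
Step 6 (up): focus=O path=root depth=0 children=['K', 'E', 'V', 'T', 'S', 'C', 'I'] (at root)
Step 7 (down 0): focus=K path=0 depth=1 children=[] left=[] right=['E', 'V', 'T', 'S', 'C', 'I'] parent=O

Answer: K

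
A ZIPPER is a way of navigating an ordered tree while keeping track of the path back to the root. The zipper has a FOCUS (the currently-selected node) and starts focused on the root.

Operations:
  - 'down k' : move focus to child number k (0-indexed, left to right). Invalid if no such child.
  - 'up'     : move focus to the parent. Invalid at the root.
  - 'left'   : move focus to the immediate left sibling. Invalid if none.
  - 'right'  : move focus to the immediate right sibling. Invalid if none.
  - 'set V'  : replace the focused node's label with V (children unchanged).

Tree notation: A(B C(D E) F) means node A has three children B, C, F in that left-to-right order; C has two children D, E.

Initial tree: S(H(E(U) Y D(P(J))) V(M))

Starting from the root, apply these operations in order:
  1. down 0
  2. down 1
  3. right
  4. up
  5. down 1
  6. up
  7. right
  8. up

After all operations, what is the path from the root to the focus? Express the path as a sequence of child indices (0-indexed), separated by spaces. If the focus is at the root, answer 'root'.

Step 1 (down 0): focus=H path=0 depth=1 children=['E', 'Y', 'D'] left=[] right=['V'] parent=S
Step 2 (down 1): focus=Y path=0/1 depth=2 children=[] left=['E'] right=['D'] parent=H
Step 3 (right): focus=D path=0/2 depth=2 children=['P'] left=['E', 'Y'] right=[] parent=H
Step 4 (up): focus=H path=0 depth=1 children=['E', 'Y', 'D'] left=[] right=['V'] parent=S
Step 5 (down 1): focus=Y path=0/1 depth=2 children=[] left=['E'] right=['D'] parent=H
Step 6 (up): focus=H path=0 depth=1 children=['E', 'Y', 'D'] left=[] right=['V'] parent=S
Step 7 (right): focus=V path=1 depth=1 children=['M'] left=['H'] right=[] parent=S
Step 8 (up): focus=S path=root depth=0 children=['H', 'V'] (at root)

Answer: root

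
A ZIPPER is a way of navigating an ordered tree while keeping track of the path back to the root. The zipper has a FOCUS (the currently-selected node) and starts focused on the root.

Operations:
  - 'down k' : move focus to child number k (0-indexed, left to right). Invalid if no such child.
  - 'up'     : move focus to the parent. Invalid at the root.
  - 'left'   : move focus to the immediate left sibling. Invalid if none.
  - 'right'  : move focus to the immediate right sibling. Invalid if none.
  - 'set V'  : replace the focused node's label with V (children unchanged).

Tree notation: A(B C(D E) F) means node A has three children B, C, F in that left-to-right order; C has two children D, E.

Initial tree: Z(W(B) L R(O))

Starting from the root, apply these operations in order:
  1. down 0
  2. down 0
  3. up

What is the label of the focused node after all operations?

Answer: W

Derivation:
Step 1 (down 0): focus=W path=0 depth=1 children=['B'] left=[] right=['L', 'R'] parent=Z
Step 2 (down 0): focus=B path=0/0 depth=2 children=[] left=[] right=[] parent=W
Step 3 (up): focus=W path=0 depth=1 children=['B'] left=[] right=['L', 'R'] parent=Z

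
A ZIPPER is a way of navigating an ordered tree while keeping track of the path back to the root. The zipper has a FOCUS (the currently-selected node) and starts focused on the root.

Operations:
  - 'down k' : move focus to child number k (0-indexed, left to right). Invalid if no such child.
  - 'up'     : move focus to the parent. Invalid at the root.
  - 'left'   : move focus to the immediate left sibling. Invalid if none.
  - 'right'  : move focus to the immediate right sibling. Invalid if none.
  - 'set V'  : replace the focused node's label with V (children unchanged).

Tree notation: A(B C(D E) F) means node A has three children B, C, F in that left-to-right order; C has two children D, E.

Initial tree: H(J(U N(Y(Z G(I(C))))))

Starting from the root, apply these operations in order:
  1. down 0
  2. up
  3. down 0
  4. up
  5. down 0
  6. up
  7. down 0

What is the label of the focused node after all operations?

Answer: J

Derivation:
Step 1 (down 0): focus=J path=0 depth=1 children=['U', 'N'] left=[] right=[] parent=H
Step 2 (up): focus=H path=root depth=0 children=['J'] (at root)
Step 3 (down 0): focus=J path=0 depth=1 children=['U', 'N'] left=[] right=[] parent=H
Step 4 (up): focus=H path=root depth=0 children=['J'] (at root)
Step 5 (down 0): focus=J path=0 depth=1 children=['U', 'N'] left=[] right=[] parent=H
Step 6 (up): focus=H path=root depth=0 children=['J'] (at root)
Step 7 (down 0): focus=J path=0 depth=1 children=['U', 'N'] left=[] right=[] parent=H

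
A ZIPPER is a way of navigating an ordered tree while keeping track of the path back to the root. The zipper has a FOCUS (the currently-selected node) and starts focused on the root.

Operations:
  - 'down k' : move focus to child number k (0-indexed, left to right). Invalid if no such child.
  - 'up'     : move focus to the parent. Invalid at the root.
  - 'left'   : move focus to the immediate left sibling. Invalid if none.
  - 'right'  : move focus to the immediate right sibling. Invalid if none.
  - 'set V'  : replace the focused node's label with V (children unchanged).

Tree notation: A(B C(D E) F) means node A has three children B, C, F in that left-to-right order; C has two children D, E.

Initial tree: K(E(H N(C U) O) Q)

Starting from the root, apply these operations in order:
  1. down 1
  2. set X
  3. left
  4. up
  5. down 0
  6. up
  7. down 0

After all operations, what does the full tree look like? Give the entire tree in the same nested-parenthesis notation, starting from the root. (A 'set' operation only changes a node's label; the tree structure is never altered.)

Step 1 (down 1): focus=Q path=1 depth=1 children=[] left=['E'] right=[] parent=K
Step 2 (set X): focus=X path=1 depth=1 children=[] left=['E'] right=[] parent=K
Step 3 (left): focus=E path=0 depth=1 children=['H', 'N', 'O'] left=[] right=['X'] parent=K
Step 4 (up): focus=K path=root depth=0 children=['E', 'X'] (at root)
Step 5 (down 0): focus=E path=0 depth=1 children=['H', 'N', 'O'] left=[] right=['X'] parent=K
Step 6 (up): focus=K path=root depth=0 children=['E', 'X'] (at root)
Step 7 (down 0): focus=E path=0 depth=1 children=['H', 'N', 'O'] left=[] right=['X'] parent=K

Answer: K(E(H N(C U) O) X)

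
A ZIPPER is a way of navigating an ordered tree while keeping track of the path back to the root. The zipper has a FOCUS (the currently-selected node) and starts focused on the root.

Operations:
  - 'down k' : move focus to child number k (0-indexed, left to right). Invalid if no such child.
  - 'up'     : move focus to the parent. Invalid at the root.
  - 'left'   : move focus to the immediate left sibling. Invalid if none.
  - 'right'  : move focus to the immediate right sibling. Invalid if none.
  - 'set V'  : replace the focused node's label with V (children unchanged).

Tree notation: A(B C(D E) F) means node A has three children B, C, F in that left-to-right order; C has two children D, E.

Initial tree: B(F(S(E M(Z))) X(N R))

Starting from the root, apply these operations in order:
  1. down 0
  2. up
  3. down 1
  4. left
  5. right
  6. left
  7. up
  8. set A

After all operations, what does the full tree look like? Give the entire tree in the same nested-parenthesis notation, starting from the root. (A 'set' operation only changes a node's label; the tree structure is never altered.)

Answer: A(F(S(E M(Z))) X(N R))

Derivation:
Step 1 (down 0): focus=F path=0 depth=1 children=['S'] left=[] right=['X'] parent=B
Step 2 (up): focus=B path=root depth=0 children=['F', 'X'] (at root)
Step 3 (down 1): focus=X path=1 depth=1 children=['N', 'R'] left=['F'] right=[] parent=B
Step 4 (left): focus=F path=0 depth=1 children=['S'] left=[] right=['X'] parent=B
Step 5 (right): focus=X path=1 depth=1 children=['N', 'R'] left=['F'] right=[] parent=B
Step 6 (left): focus=F path=0 depth=1 children=['S'] left=[] right=['X'] parent=B
Step 7 (up): focus=B path=root depth=0 children=['F', 'X'] (at root)
Step 8 (set A): focus=A path=root depth=0 children=['F', 'X'] (at root)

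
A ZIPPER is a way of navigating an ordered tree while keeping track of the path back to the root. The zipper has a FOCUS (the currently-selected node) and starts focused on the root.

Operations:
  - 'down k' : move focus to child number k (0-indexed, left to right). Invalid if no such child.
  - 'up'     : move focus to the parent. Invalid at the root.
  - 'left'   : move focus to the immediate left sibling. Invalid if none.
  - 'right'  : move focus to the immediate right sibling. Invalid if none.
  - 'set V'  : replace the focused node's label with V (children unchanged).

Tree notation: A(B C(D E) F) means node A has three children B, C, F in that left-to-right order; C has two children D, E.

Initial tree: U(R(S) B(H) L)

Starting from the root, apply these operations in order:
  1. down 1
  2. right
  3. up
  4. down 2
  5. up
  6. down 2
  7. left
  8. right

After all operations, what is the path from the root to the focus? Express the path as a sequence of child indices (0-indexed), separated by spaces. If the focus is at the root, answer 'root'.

Answer: 2

Derivation:
Step 1 (down 1): focus=B path=1 depth=1 children=['H'] left=['R'] right=['L'] parent=U
Step 2 (right): focus=L path=2 depth=1 children=[] left=['R', 'B'] right=[] parent=U
Step 3 (up): focus=U path=root depth=0 children=['R', 'B', 'L'] (at root)
Step 4 (down 2): focus=L path=2 depth=1 children=[] left=['R', 'B'] right=[] parent=U
Step 5 (up): focus=U path=root depth=0 children=['R', 'B', 'L'] (at root)
Step 6 (down 2): focus=L path=2 depth=1 children=[] left=['R', 'B'] right=[] parent=U
Step 7 (left): focus=B path=1 depth=1 children=['H'] left=['R'] right=['L'] parent=U
Step 8 (right): focus=L path=2 depth=1 children=[] left=['R', 'B'] right=[] parent=U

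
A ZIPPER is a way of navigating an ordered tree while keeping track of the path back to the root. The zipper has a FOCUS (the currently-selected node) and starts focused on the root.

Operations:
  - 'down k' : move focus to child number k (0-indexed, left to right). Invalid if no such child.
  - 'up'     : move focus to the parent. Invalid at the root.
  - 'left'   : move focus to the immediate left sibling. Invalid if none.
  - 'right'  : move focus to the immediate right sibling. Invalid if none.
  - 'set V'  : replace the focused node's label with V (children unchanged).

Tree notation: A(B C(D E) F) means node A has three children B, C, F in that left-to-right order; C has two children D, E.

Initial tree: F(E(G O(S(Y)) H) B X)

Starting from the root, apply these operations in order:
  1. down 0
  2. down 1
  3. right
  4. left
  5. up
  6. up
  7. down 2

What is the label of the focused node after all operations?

Answer: X

Derivation:
Step 1 (down 0): focus=E path=0 depth=1 children=['G', 'O', 'H'] left=[] right=['B', 'X'] parent=F
Step 2 (down 1): focus=O path=0/1 depth=2 children=['S'] left=['G'] right=['H'] parent=E
Step 3 (right): focus=H path=0/2 depth=2 children=[] left=['G', 'O'] right=[] parent=E
Step 4 (left): focus=O path=0/1 depth=2 children=['S'] left=['G'] right=['H'] parent=E
Step 5 (up): focus=E path=0 depth=1 children=['G', 'O', 'H'] left=[] right=['B', 'X'] parent=F
Step 6 (up): focus=F path=root depth=0 children=['E', 'B', 'X'] (at root)
Step 7 (down 2): focus=X path=2 depth=1 children=[] left=['E', 'B'] right=[] parent=F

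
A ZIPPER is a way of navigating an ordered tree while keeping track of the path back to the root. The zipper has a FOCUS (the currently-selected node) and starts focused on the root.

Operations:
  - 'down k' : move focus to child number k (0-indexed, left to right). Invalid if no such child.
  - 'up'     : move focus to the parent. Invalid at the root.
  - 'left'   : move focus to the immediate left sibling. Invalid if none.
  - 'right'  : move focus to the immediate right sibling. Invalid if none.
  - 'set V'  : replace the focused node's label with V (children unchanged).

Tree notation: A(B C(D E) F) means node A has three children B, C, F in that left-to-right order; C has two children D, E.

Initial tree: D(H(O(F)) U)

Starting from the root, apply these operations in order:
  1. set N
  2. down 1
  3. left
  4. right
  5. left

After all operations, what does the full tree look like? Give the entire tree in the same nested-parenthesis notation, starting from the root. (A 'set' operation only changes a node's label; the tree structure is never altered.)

Answer: N(H(O(F)) U)

Derivation:
Step 1 (set N): focus=N path=root depth=0 children=['H', 'U'] (at root)
Step 2 (down 1): focus=U path=1 depth=1 children=[] left=['H'] right=[] parent=N
Step 3 (left): focus=H path=0 depth=1 children=['O'] left=[] right=['U'] parent=N
Step 4 (right): focus=U path=1 depth=1 children=[] left=['H'] right=[] parent=N
Step 5 (left): focus=H path=0 depth=1 children=['O'] left=[] right=['U'] parent=N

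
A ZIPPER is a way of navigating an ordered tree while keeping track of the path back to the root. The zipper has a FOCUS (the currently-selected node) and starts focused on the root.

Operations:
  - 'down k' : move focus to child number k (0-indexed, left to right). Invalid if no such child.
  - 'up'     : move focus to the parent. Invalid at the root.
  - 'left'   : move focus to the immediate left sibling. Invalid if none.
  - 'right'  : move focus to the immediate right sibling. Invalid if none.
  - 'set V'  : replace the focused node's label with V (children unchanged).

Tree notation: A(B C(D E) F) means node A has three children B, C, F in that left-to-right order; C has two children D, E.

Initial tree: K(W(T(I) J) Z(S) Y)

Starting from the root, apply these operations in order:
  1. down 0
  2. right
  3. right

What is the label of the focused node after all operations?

Step 1 (down 0): focus=W path=0 depth=1 children=['T', 'J'] left=[] right=['Z', 'Y'] parent=K
Step 2 (right): focus=Z path=1 depth=1 children=['S'] left=['W'] right=['Y'] parent=K
Step 3 (right): focus=Y path=2 depth=1 children=[] left=['W', 'Z'] right=[] parent=K

Answer: Y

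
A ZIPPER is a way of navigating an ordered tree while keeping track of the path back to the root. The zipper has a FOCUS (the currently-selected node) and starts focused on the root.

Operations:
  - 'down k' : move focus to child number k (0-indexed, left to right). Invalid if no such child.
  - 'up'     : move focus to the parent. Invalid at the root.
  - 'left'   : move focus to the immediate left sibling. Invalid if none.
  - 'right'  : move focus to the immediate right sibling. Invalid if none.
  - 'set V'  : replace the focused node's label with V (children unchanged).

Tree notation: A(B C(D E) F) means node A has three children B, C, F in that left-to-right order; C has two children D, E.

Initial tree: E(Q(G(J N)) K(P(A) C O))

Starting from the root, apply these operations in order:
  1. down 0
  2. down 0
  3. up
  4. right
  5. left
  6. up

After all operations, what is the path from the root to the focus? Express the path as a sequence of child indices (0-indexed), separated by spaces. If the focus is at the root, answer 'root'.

Answer: root

Derivation:
Step 1 (down 0): focus=Q path=0 depth=1 children=['G'] left=[] right=['K'] parent=E
Step 2 (down 0): focus=G path=0/0 depth=2 children=['J', 'N'] left=[] right=[] parent=Q
Step 3 (up): focus=Q path=0 depth=1 children=['G'] left=[] right=['K'] parent=E
Step 4 (right): focus=K path=1 depth=1 children=['P', 'C', 'O'] left=['Q'] right=[] parent=E
Step 5 (left): focus=Q path=0 depth=1 children=['G'] left=[] right=['K'] parent=E
Step 6 (up): focus=E path=root depth=0 children=['Q', 'K'] (at root)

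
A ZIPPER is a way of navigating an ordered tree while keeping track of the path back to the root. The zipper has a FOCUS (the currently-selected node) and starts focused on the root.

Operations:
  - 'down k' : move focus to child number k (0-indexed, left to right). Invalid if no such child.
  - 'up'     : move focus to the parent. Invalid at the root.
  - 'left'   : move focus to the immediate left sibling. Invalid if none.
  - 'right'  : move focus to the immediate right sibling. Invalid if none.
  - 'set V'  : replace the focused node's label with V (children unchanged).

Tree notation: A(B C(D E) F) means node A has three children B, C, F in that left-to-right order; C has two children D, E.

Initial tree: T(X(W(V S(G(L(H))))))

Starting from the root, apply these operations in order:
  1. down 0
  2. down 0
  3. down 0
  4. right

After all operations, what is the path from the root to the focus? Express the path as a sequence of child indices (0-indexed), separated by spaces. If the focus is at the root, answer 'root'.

Step 1 (down 0): focus=X path=0 depth=1 children=['W'] left=[] right=[] parent=T
Step 2 (down 0): focus=W path=0/0 depth=2 children=['V', 'S'] left=[] right=[] parent=X
Step 3 (down 0): focus=V path=0/0/0 depth=3 children=[] left=[] right=['S'] parent=W
Step 4 (right): focus=S path=0/0/1 depth=3 children=['G'] left=['V'] right=[] parent=W

Answer: 0 0 1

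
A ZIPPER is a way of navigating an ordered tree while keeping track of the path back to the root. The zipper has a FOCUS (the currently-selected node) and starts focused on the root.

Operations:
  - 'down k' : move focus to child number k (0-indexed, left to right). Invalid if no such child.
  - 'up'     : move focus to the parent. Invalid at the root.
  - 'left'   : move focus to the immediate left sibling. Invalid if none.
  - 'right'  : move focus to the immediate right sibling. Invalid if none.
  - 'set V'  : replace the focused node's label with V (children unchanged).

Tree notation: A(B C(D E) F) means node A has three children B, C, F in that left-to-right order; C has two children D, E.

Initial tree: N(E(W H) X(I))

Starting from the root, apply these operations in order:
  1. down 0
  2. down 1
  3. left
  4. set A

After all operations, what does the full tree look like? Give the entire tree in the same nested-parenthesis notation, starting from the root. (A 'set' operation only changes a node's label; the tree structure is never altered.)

Answer: N(E(A H) X(I))

Derivation:
Step 1 (down 0): focus=E path=0 depth=1 children=['W', 'H'] left=[] right=['X'] parent=N
Step 2 (down 1): focus=H path=0/1 depth=2 children=[] left=['W'] right=[] parent=E
Step 3 (left): focus=W path=0/0 depth=2 children=[] left=[] right=['H'] parent=E
Step 4 (set A): focus=A path=0/0 depth=2 children=[] left=[] right=['H'] parent=E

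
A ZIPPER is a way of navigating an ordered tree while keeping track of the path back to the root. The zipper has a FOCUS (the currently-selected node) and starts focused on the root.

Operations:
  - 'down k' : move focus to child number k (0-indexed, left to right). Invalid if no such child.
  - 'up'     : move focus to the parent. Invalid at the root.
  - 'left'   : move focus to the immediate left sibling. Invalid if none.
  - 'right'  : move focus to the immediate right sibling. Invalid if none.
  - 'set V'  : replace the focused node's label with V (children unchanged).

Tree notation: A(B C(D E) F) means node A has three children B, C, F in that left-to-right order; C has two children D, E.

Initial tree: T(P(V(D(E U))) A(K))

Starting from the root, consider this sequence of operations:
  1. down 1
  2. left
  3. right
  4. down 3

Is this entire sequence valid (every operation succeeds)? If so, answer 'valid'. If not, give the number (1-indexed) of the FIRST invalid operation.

Answer: 4

Derivation:
Step 1 (down 1): focus=A path=1 depth=1 children=['K'] left=['P'] right=[] parent=T
Step 2 (left): focus=P path=0 depth=1 children=['V'] left=[] right=['A'] parent=T
Step 3 (right): focus=A path=1 depth=1 children=['K'] left=['P'] right=[] parent=T
Step 4 (down 3): INVALID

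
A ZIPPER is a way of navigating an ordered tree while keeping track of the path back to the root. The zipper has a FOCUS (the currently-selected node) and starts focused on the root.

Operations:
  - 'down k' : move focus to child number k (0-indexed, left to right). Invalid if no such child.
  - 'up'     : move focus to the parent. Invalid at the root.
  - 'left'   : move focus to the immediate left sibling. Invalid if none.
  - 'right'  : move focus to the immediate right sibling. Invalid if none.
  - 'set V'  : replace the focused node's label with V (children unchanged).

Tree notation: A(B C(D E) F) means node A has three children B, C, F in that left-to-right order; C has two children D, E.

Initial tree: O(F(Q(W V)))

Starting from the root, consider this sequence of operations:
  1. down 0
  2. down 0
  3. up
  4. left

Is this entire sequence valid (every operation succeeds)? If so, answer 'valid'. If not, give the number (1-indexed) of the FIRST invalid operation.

Step 1 (down 0): focus=F path=0 depth=1 children=['Q'] left=[] right=[] parent=O
Step 2 (down 0): focus=Q path=0/0 depth=2 children=['W', 'V'] left=[] right=[] parent=F
Step 3 (up): focus=F path=0 depth=1 children=['Q'] left=[] right=[] parent=O
Step 4 (left): INVALID

Answer: 4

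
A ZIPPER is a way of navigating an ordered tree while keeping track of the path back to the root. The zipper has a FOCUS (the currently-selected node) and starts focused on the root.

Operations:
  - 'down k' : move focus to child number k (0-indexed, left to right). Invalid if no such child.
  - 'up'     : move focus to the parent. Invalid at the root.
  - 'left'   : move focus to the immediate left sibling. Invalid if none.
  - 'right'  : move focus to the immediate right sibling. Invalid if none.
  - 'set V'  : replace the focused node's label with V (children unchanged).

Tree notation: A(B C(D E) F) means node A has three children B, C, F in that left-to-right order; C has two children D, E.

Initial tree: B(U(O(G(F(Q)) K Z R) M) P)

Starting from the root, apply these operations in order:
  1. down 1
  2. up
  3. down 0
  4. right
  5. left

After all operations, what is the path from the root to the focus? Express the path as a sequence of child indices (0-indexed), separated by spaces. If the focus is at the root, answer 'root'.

Answer: 0

Derivation:
Step 1 (down 1): focus=P path=1 depth=1 children=[] left=['U'] right=[] parent=B
Step 2 (up): focus=B path=root depth=0 children=['U', 'P'] (at root)
Step 3 (down 0): focus=U path=0 depth=1 children=['O', 'M'] left=[] right=['P'] parent=B
Step 4 (right): focus=P path=1 depth=1 children=[] left=['U'] right=[] parent=B
Step 5 (left): focus=U path=0 depth=1 children=['O', 'M'] left=[] right=['P'] parent=B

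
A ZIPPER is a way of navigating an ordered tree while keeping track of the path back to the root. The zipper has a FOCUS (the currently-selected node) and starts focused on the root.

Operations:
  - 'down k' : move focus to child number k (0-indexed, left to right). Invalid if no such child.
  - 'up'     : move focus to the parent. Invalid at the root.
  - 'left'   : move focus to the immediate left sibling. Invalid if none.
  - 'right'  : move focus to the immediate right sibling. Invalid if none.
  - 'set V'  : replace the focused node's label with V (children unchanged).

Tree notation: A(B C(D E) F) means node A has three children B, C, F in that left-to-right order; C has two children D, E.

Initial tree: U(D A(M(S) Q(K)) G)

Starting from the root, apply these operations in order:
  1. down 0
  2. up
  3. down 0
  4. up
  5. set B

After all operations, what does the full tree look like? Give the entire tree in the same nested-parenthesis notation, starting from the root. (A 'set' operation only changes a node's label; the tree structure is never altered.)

Step 1 (down 0): focus=D path=0 depth=1 children=[] left=[] right=['A', 'G'] parent=U
Step 2 (up): focus=U path=root depth=0 children=['D', 'A', 'G'] (at root)
Step 3 (down 0): focus=D path=0 depth=1 children=[] left=[] right=['A', 'G'] parent=U
Step 4 (up): focus=U path=root depth=0 children=['D', 'A', 'G'] (at root)
Step 5 (set B): focus=B path=root depth=0 children=['D', 'A', 'G'] (at root)

Answer: B(D A(M(S) Q(K)) G)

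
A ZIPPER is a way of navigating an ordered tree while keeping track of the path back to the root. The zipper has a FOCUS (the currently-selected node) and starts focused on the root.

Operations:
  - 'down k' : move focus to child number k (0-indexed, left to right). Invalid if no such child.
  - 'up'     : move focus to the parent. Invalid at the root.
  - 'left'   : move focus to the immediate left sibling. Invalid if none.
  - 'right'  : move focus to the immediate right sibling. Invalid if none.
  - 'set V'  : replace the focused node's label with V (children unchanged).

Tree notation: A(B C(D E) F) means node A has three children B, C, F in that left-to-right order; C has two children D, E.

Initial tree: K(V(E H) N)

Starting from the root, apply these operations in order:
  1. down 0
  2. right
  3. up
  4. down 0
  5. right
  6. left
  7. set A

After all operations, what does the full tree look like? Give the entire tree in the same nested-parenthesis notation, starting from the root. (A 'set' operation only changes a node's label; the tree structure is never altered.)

Step 1 (down 0): focus=V path=0 depth=1 children=['E', 'H'] left=[] right=['N'] parent=K
Step 2 (right): focus=N path=1 depth=1 children=[] left=['V'] right=[] parent=K
Step 3 (up): focus=K path=root depth=0 children=['V', 'N'] (at root)
Step 4 (down 0): focus=V path=0 depth=1 children=['E', 'H'] left=[] right=['N'] parent=K
Step 5 (right): focus=N path=1 depth=1 children=[] left=['V'] right=[] parent=K
Step 6 (left): focus=V path=0 depth=1 children=['E', 'H'] left=[] right=['N'] parent=K
Step 7 (set A): focus=A path=0 depth=1 children=['E', 'H'] left=[] right=['N'] parent=K

Answer: K(A(E H) N)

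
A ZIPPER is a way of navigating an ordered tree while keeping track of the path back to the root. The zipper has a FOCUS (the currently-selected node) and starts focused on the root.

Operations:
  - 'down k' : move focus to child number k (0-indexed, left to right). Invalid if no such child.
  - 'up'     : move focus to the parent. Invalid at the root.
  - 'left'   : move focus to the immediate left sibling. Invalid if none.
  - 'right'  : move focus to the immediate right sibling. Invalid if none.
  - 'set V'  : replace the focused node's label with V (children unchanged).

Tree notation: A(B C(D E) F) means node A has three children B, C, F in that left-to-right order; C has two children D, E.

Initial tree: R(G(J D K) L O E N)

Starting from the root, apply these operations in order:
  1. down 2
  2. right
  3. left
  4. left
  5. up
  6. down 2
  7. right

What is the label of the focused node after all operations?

Step 1 (down 2): focus=O path=2 depth=1 children=[] left=['G', 'L'] right=['E', 'N'] parent=R
Step 2 (right): focus=E path=3 depth=1 children=[] left=['G', 'L', 'O'] right=['N'] parent=R
Step 3 (left): focus=O path=2 depth=1 children=[] left=['G', 'L'] right=['E', 'N'] parent=R
Step 4 (left): focus=L path=1 depth=1 children=[] left=['G'] right=['O', 'E', 'N'] parent=R
Step 5 (up): focus=R path=root depth=0 children=['G', 'L', 'O', 'E', 'N'] (at root)
Step 6 (down 2): focus=O path=2 depth=1 children=[] left=['G', 'L'] right=['E', 'N'] parent=R
Step 7 (right): focus=E path=3 depth=1 children=[] left=['G', 'L', 'O'] right=['N'] parent=R

Answer: E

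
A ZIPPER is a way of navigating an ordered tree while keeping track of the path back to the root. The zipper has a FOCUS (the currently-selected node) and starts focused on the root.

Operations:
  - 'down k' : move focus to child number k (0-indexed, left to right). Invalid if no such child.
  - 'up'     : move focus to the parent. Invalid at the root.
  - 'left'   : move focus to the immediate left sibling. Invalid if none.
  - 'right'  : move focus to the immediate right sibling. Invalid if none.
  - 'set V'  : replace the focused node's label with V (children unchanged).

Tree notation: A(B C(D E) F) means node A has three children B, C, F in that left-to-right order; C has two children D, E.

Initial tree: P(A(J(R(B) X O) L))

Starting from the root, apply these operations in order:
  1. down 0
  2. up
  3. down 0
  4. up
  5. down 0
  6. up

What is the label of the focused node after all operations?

Step 1 (down 0): focus=A path=0 depth=1 children=['J', 'L'] left=[] right=[] parent=P
Step 2 (up): focus=P path=root depth=0 children=['A'] (at root)
Step 3 (down 0): focus=A path=0 depth=1 children=['J', 'L'] left=[] right=[] parent=P
Step 4 (up): focus=P path=root depth=0 children=['A'] (at root)
Step 5 (down 0): focus=A path=0 depth=1 children=['J', 'L'] left=[] right=[] parent=P
Step 6 (up): focus=P path=root depth=0 children=['A'] (at root)

Answer: P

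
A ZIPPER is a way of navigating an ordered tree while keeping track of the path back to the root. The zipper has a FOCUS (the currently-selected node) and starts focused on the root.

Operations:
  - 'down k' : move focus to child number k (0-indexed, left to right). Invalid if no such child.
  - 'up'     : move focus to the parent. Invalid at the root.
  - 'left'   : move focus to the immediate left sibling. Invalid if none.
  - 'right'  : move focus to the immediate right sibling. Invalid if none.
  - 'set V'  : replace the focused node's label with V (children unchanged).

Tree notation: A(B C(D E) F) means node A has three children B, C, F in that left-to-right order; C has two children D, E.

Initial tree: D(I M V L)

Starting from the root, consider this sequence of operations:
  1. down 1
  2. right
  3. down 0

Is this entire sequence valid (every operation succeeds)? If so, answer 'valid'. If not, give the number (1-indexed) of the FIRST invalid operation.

Step 1 (down 1): focus=M path=1 depth=1 children=[] left=['I'] right=['V', 'L'] parent=D
Step 2 (right): focus=V path=2 depth=1 children=[] left=['I', 'M'] right=['L'] parent=D
Step 3 (down 0): INVALID

Answer: 3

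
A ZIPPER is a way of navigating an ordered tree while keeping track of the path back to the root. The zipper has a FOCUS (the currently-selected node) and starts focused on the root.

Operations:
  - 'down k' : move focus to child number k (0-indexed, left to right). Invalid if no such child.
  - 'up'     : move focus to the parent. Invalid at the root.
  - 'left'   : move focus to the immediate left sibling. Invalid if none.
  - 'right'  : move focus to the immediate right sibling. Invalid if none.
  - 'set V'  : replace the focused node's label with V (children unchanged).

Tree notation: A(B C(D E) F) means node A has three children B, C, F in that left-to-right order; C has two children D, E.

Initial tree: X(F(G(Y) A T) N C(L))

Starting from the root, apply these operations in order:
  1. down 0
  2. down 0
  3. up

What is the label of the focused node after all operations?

Answer: F

Derivation:
Step 1 (down 0): focus=F path=0 depth=1 children=['G', 'A', 'T'] left=[] right=['N', 'C'] parent=X
Step 2 (down 0): focus=G path=0/0 depth=2 children=['Y'] left=[] right=['A', 'T'] parent=F
Step 3 (up): focus=F path=0 depth=1 children=['G', 'A', 'T'] left=[] right=['N', 'C'] parent=X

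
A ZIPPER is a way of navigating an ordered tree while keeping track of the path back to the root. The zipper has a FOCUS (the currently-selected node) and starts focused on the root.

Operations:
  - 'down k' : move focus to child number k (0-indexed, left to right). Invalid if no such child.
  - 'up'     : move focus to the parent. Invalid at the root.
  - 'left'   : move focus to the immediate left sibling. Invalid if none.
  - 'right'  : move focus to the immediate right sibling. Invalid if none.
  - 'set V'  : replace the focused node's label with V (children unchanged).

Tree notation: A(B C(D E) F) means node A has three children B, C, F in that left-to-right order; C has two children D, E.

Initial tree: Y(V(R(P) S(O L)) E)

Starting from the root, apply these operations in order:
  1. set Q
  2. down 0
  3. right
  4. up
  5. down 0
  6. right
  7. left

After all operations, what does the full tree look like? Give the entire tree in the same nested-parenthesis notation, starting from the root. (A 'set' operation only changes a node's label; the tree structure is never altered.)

Answer: Q(V(R(P) S(O L)) E)

Derivation:
Step 1 (set Q): focus=Q path=root depth=0 children=['V', 'E'] (at root)
Step 2 (down 0): focus=V path=0 depth=1 children=['R', 'S'] left=[] right=['E'] parent=Q
Step 3 (right): focus=E path=1 depth=1 children=[] left=['V'] right=[] parent=Q
Step 4 (up): focus=Q path=root depth=0 children=['V', 'E'] (at root)
Step 5 (down 0): focus=V path=0 depth=1 children=['R', 'S'] left=[] right=['E'] parent=Q
Step 6 (right): focus=E path=1 depth=1 children=[] left=['V'] right=[] parent=Q
Step 7 (left): focus=V path=0 depth=1 children=['R', 'S'] left=[] right=['E'] parent=Q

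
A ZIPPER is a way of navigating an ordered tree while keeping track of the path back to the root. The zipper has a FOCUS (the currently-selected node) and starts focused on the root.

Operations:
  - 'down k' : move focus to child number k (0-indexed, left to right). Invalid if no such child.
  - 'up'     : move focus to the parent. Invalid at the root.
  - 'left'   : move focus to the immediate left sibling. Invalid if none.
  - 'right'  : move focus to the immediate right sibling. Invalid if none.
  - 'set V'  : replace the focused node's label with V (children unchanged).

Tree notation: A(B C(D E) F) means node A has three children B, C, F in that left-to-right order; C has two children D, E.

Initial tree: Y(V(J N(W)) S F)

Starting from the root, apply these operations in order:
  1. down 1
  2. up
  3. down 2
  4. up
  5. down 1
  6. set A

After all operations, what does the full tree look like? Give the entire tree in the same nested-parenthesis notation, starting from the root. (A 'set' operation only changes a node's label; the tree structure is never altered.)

Answer: Y(V(J N(W)) A F)

Derivation:
Step 1 (down 1): focus=S path=1 depth=1 children=[] left=['V'] right=['F'] parent=Y
Step 2 (up): focus=Y path=root depth=0 children=['V', 'S', 'F'] (at root)
Step 3 (down 2): focus=F path=2 depth=1 children=[] left=['V', 'S'] right=[] parent=Y
Step 4 (up): focus=Y path=root depth=0 children=['V', 'S', 'F'] (at root)
Step 5 (down 1): focus=S path=1 depth=1 children=[] left=['V'] right=['F'] parent=Y
Step 6 (set A): focus=A path=1 depth=1 children=[] left=['V'] right=['F'] parent=Y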